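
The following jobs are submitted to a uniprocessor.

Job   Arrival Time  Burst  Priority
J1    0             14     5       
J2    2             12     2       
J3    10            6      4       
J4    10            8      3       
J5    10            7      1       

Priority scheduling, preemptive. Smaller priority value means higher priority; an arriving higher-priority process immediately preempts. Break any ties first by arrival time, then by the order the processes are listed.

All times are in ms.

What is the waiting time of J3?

Gantt: | J1 0-2 | J2 2-10 | J5 10-17 | J2 17-21 | J4 21-29 | J3 29-35 | J1 35-47 |
Completion: J1=47  J2=21  J3=35  J4=29  J5=17
Waiting(J3) = turnaround − burst = 25 − 6 = 19

19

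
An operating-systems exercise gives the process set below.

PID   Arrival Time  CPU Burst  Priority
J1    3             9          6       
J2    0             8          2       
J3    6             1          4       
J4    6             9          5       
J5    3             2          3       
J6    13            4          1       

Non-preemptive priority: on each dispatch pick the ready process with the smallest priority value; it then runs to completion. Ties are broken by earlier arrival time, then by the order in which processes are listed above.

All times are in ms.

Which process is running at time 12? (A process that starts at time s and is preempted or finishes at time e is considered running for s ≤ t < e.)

Timeline: | J2 0-8 | J5 8-10 | J3 10-11 | J4 11-20 | J6 20-24 | J1 24-33 |
Completion: J1=33  J2=8  J3=11  J4=20  J5=10  J6=24
Turnaround (C−A): J1=30  J2=8  J3=5  J4=14  J5=7  J6=11

J4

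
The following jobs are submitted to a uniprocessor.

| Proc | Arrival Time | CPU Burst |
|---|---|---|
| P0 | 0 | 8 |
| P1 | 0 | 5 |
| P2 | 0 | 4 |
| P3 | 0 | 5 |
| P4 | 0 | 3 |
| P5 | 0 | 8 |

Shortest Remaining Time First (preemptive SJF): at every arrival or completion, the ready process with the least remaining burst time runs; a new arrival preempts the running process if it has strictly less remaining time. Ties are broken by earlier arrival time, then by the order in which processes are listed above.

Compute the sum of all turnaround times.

97

Schedule: | P4 0-3 | P2 3-7 | P1 7-12 | P3 12-17 | P0 17-25 | P5 25-33 |
Completion: P0=25  P1=12  P2=7  P3=17  P4=3  P5=33
Turnaround (C−A): P0=25  P1=12  P2=7  P3=17  P4=3  P5=33
Turnaround = completion − arrival: P0=25, P1=12, P2=7, P3=17, P4=3, P5=33
Total turnaround = 25 + 12 + 7 + 17 + 3 + 33 = 97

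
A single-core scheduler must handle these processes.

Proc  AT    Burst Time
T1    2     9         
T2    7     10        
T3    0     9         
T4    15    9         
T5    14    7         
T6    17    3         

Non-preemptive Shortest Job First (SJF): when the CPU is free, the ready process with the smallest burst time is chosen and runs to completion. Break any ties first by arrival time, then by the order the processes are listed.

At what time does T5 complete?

28

Schedule: | T3 0-9 | T1 9-18 | T6 18-21 | T5 21-28 | T4 28-37 | T2 37-47 |
Completion: T1=18  T2=47  T3=9  T4=37  T5=28  T6=21
Turnaround (C−A): T1=16  T2=40  T3=9  T4=22  T5=14  T6=4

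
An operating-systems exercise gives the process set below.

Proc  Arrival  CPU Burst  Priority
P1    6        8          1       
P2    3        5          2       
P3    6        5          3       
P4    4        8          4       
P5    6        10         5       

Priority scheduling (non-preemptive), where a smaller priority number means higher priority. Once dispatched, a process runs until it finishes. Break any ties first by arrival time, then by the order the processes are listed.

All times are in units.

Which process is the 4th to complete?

P4

Timeline: | idle 0-3 | P2 3-8 | P1 8-16 | P3 16-21 | P4 21-29 | P5 29-39 |
Completion: P1=16  P2=8  P3=21  P4=29  P5=39
Turnaround (C−A): P1=10  P2=5  P3=15  P4=25  P5=33
Finish order: P2 → P1 → P3 → P4 → P5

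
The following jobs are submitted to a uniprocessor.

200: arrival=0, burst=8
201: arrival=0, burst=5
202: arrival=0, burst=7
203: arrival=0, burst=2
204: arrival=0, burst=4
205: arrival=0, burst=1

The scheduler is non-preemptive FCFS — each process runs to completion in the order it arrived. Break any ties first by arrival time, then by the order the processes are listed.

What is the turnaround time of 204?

Timeline: | 200 0-8 | 201 8-13 | 202 13-20 | 203 20-22 | 204 22-26 | 205 26-27 |
Completion: 200=8  201=13  202=20  203=22  204=26  205=27
Turnaround(204) = completion − arrival = 26 − 0 = 26

26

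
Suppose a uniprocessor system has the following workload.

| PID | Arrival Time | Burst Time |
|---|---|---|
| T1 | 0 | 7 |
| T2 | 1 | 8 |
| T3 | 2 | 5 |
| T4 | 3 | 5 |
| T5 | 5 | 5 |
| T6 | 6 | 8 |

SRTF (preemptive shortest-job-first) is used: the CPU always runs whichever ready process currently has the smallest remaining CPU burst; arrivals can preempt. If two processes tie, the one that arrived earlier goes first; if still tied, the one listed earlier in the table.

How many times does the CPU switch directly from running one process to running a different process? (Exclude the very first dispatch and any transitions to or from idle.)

5

Schedule: | T1 0-7 | T3 7-12 | T4 12-17 | T5 17-22 | T2 22-30 | T6 30-38 |
Completion: T1=7  T2=30  T3=12  T4=17  T5=22  T6=38
Turnaround (C−A): T1=7  T2=29  T3=10  T4=14  T5=17  T6=32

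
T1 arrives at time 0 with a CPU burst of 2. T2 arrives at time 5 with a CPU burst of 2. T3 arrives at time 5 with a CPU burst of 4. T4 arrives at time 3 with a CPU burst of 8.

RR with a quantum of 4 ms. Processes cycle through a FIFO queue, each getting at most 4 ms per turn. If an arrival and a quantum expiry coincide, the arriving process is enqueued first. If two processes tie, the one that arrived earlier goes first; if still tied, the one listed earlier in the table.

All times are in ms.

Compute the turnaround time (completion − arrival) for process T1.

Timeline: | T1 0-2 | idle 2-3 | T4 3-7 | T2 7-9 | T3 9-13 | T4 13-17 |
Completion: T1=2  T2=9  T3=13  T4=17
Turnaround(T1) = completion − arrival = 2 − 0 = 2

2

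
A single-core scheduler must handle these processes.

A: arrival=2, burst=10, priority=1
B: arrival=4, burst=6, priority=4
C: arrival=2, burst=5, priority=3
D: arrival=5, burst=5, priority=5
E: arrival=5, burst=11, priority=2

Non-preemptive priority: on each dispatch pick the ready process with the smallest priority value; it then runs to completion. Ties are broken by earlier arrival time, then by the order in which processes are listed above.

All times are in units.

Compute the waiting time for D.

29

Timeline: | idle 0-2 | A 2-12 | E 12-23 | C 23-28 | B 28-34 | D 34-39 |
Completion: A=12  B=34  C=28  D=39  E=23
Turnaround (C−A): A=10  B=30  C=26  D=34  E=18
Waiting(D) = turnaround − burst = 34 − 5 = 29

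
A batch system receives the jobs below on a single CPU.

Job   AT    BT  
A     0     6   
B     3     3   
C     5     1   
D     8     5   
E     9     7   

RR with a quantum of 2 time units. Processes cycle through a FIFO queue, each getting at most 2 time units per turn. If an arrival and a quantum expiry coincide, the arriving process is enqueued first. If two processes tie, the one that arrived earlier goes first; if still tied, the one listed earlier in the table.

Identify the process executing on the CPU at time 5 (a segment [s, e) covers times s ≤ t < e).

B

Gantt: | A 0-4 | B 4-6 | A 6-8 | C 8-9 | B 9-10 | D 10-12 | E 12-14 | D 14-16 | E 16-18 | D 18-19 | E 19-22 |
Completion: A=8  B=10  C=9  D=19  E=22
Turnaround (C−A): A=8  B=7  C=4  D=11  E=13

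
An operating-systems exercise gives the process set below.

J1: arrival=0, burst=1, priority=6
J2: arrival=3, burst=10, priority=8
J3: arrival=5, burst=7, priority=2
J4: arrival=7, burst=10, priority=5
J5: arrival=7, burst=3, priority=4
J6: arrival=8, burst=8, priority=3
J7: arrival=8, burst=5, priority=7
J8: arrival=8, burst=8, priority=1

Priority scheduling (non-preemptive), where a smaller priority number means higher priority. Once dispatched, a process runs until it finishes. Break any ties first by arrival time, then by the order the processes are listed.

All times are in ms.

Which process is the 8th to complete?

J7

Schedule: | J1 0-1 | idle 1-3 | J2 3-13 | J8 13-21 | J3 21-28 | J6 28-36 | J5 36-39 | J4 39-49 | J7 49-54 |
Completion: J1=1  J2=13  J3=28  J4=49  J5=39  J6=36  J7=54  J8=21
Turnaround (C−A): J1=1  J2=10  J3=23  J4=42  J5=32  J6=28  J7=46  J8=13
Finish order: J1 → J2 → J8 → J3 → J6 → J5 → J4 → J7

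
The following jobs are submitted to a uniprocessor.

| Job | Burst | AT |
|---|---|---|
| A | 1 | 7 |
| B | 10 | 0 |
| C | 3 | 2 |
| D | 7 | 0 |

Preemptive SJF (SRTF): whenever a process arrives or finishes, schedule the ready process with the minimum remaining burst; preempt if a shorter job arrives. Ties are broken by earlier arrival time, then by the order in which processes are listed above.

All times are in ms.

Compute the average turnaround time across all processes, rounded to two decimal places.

Timeline: | D 0-2 | C 2-5 | D 5-7 | A 7-8 | D 8-11 | B 11-21 |
Completion: A=8  B=21  C=5  D=11
Turnaround (C−A): A=1  B=21  C=3  D=11
Turnaround times: A=1, B=21, C=3, D=11
Average turnaround = (1+21+3+11) / 4 = 36/4 = 9.00

9.00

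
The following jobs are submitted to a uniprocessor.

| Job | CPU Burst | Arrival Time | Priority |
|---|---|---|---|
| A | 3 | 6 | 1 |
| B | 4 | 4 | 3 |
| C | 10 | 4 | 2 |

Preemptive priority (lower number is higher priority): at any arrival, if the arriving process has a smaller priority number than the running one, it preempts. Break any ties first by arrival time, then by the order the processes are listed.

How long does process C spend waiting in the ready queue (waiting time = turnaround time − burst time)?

3

Timeline: | idle 0-4 | C 4-6 | A 6-9 | C 9-17 | B 17-21 |
Completion: A=9  B=21  C=17
Waiting(C) = turnaround − burst = 13 − 10 = 3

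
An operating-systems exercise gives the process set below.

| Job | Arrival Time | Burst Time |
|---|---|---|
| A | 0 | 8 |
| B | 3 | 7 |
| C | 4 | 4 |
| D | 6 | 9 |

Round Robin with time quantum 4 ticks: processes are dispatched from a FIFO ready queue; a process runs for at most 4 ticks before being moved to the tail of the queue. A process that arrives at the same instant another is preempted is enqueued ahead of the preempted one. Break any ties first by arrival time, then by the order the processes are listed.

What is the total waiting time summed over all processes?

Schedule: | A 0-4 | B 4-8 | C 8-12 | A 12-16 | D 16-20 | B 20-23 | D 23-28 |
Completion: A=16  B=23  C=12  D=28
Turnaround (C−A): A=16  B=20  C=8  D=22
Waiting = turnaround − burst: A=8, B=13, C=4, D=13
Total waiting = 8 + 13 + 4 + 13 = 38

38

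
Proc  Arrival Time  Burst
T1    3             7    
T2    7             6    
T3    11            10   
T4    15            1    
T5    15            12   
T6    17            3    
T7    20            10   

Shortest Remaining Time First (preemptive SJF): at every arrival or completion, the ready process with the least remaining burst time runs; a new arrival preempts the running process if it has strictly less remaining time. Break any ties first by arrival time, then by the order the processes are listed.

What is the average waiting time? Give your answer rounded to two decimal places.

Gantt: | idle 0-3 | T1 3-10 | T2 10-16 | T4 16-17 | T6 17-20 | T3 20-30 | T7 30-40 | T5 40-52 |
Completion: T1=10  T2=16  T3=30  T4=17  T5=52  T6=20  T7=40
Turnaround (C−A): T1=7  T2=9  T3=19  T4=2  T5=37  T6=3  T7=20
Waiting times: T1=0, T2=3, T3=9, T4=1, T5=25, T6=0, T7=10
Average waiting = (0+3+9+1+25+0+10) / 7 = 48/7 = 6.86

6.86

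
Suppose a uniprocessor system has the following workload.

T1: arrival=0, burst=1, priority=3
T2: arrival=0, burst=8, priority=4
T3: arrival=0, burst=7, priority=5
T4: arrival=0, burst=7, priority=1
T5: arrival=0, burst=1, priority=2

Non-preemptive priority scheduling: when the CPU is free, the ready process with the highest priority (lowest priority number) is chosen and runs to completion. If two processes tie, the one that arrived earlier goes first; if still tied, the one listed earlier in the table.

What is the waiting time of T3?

Timeline: | T4 0-7 | T5 7-8 | T1 8-9 | T2 9-17 | T3 17-24 |
Completion: T1=9  T2=17  T3=24  T4=7  T5=8
Waiting(T3) = turnaround − burst = 24 − 7 = 17

17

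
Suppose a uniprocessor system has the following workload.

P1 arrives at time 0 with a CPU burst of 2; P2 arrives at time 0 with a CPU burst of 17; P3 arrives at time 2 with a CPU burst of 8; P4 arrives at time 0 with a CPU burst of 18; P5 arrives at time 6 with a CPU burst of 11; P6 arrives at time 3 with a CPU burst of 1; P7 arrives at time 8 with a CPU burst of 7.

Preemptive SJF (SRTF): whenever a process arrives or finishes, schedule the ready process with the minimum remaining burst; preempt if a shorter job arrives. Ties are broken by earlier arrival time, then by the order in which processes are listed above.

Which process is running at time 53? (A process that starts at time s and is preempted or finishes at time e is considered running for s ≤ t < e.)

P4

Gantt: | P1 0-2 | P3 2-3 | P6 3-4 | P3 4-11 | P7 11-18 | P5 18-29 | P2 29-46 | P4 46-64 |
Completion: P1=2  P2=46  P3=11  P4=64  P5=29  P6=4  P7=18
Turnaround (C−A): P1=2  P2=46  P3=9  P4=64  P5=23  P6=1  P7=10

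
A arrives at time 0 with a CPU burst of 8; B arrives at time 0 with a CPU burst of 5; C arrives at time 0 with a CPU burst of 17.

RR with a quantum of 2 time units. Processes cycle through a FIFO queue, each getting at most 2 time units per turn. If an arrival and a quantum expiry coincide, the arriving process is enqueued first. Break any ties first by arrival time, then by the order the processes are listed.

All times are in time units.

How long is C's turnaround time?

Schedule: | A 0-2 | B 2-4 | C 4-6 | A 6-8 | B 8-10 | C 10-12 | A 12-14 | B 14-15 | C 15-17 | A 17-19 | C 19-30 |
Completion: A=19  B=15  C=30
Turnaround (C−A): A=19  B=15  C=30
Turnaround(C) = completion − arrival = 30 − 0 = 30

30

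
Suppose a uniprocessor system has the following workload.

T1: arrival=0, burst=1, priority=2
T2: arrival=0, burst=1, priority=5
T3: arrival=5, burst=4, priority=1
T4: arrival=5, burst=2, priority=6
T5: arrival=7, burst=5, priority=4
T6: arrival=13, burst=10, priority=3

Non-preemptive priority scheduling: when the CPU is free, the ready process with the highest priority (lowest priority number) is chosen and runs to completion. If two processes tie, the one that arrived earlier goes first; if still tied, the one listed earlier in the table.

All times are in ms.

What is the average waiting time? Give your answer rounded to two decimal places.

Schedule: | T1 0-1 | T2 1-2 | idle 2-5 | T3 5-9 | T5 9-14 | T6 14-24 | T4 24-26 |
Completion: T1=1  T2=2  T3=9  T4=26  T5=14  T6=24
Turnaround (C−A): T1=1  T2=2  T3=4  T4=21  T5=7  T6=11
Waiting times: T1=0, T2=1, T3=0, T4=19, T5=2, T6=1
Average waiting = (0+1+0+19+2+1) / 6 = 23/6 = 3.83

3.83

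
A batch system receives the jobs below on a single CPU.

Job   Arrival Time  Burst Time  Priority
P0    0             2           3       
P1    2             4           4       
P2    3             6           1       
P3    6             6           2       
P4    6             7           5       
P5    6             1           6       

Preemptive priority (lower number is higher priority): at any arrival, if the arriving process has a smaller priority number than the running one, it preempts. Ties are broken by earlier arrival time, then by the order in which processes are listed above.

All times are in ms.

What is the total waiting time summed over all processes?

46

Schedule: | P0 0-2 | P1 2-3 | P2 3-9 | P3 9-15 | P1 15-18 | P4 18-25 | P5 25-26 |
Completion: P0=2  P1=18  P2=9  P3=15  P4=25  P5=26
Turnaround (C−A): P0=2  P1=16  P2=6  P3=9  P4=19  P5=20
Waiting = turnaround − burst: P0=0, P1=12, P2=0, P3=3, P4=12, P5=19
Total waiting = 0 + 12 + 0 + 3 + 12 + 19 = 46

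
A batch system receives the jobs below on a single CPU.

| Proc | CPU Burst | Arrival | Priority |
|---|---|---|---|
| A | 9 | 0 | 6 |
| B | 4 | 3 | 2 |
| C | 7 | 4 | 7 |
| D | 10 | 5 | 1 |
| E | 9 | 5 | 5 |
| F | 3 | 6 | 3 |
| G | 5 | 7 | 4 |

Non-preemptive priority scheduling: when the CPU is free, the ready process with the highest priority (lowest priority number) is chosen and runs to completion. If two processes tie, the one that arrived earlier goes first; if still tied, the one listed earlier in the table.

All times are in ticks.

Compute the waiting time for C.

Schedule: | A 0-9 | D 9-19 | B 19-23 | F 23-26 | G 26-31 | E 31-40 | C 40-47 |
Completion: A=9  B=23  C=47  D=19  E=40  F=26  G=31
Turnaround (C−A): A=9  B=20  C=43  D=14  E=35  F=20  G=24
Waiting(C) = turnaround − burst = 43 − 7 = 36

36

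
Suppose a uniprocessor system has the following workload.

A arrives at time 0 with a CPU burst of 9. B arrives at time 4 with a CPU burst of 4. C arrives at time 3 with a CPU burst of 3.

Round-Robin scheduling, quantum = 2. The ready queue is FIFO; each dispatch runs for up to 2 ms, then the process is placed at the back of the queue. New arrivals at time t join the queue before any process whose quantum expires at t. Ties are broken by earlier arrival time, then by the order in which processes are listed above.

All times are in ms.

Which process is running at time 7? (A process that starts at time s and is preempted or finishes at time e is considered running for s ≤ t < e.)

B

Schedule: | A 0-4 | C 4-6 | B 6-8 | A 8-10 | C 10-11 | B 11-13 | A 13-16 |
Completion: A=16  B=13  C=11
Turnaround (C−A): A=16  B=9  C=8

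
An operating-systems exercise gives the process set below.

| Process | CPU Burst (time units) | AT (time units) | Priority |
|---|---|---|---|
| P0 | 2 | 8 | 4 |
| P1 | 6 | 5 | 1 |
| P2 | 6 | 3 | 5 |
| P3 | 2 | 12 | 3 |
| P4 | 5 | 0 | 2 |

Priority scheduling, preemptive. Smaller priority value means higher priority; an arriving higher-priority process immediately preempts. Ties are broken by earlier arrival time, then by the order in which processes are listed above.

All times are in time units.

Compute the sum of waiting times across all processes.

Timeline: | P4 0-5 | P1 5-11 | P0 11-12 | P3 12-14 | P0 14-15 | P2 15-21 |
Completion: P0=15  P1=11  P2=21  P3=14  P4=5
Waiting = turnaround − burst: P0=5, P1=0, P2=12, P3=0, P4=0
Total waiting = 5 + 0 + 12 + 0 + 0 = 17

17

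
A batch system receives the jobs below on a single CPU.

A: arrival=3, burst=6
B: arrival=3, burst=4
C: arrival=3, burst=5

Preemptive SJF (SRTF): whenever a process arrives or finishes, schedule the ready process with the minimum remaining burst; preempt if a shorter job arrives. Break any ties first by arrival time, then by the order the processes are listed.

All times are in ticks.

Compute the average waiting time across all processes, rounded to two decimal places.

4.33

Timeline: | idle 0-3 | B 3-7 | C 7-12 | A 12-18 |
Completion: A=18  B=7  C=12
Turnaround (C−A): A=15  B=4  C=9
Waiting times: A=9, B=0, C=4
Average waiting = (9+0+4) / 3 = 13/3 = 4.33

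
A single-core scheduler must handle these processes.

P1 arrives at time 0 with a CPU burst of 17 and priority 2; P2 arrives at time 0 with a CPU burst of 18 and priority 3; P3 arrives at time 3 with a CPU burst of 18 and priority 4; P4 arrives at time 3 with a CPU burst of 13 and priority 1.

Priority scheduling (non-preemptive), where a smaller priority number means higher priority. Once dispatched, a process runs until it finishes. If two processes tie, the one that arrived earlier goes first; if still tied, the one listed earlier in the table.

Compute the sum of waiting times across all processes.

Schedule: | P1 0-17 | P4 17-30 | P2 30-48 | P3 48-66 |
Completion: P1=17  P2=48  P3=66  P4=30
Waiting = turnaround − burst: P1=0, P2=30, P3=45, P4=14
Total waiting = 0 + 30 + 45 + 14 = 89

89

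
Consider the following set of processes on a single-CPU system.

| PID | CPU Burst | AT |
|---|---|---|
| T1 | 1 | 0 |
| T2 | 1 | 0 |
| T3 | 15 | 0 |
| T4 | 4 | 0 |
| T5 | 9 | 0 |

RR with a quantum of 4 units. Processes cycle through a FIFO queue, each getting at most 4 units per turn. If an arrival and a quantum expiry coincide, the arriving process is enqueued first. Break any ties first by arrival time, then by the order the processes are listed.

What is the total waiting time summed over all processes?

40

Timeline: | T1 0-1 | T2 1-2 | T3 2-6 | T4 6-10 | T5 10-14 | T3 14-18 | T5 18-22 | T3 22-26 | T5 26-27 | T3 27-30 |
Completion: T1=1  T2=2  T3=30  T4=10  T5=27
Waiting = turnaround − burst: T1=0, T2=1, T3=15, T4=6, T5=18
Total waiting = 0 + 1 + 15 + 6 + 18 = 40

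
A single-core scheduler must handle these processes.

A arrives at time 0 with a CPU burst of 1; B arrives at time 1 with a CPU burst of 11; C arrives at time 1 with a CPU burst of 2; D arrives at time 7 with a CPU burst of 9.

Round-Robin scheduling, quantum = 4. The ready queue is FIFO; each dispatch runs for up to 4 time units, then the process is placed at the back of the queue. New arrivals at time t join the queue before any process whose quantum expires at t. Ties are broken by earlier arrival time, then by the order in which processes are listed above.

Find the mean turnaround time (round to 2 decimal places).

10.00

Timeline: | A 0-1 | B 1-5 | C 5-7 | B 7-11 | D 11-15 | B 15-18 | D 18-23 |
Completion: A=1  B=18  C=7  D=23
Turnaround times: A=1, B=17, C=6, D=16
Average turnaround = (1+17+6+16) / 4 = 40/4 = 10.00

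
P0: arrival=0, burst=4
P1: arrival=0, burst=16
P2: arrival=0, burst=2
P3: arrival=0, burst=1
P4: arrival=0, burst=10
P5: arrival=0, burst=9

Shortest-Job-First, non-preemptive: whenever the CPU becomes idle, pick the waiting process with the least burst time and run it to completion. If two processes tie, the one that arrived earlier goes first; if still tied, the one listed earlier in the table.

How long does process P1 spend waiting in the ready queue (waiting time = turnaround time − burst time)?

Schedule: | P3 0-1 | P2 1-3 | P0 3-7 | P5 7-16 | P4 16-26 | P1 26-42 |
Completion: P0=7  P1=42  P2=3  P3=1  P4=26  P5=16
Turnaround (C−A): P0=7  P1=42  P2=3  P3=1  P4=26  P5=16
Waiting(P1) = turnaround − burst = 42 − 16 = 26

26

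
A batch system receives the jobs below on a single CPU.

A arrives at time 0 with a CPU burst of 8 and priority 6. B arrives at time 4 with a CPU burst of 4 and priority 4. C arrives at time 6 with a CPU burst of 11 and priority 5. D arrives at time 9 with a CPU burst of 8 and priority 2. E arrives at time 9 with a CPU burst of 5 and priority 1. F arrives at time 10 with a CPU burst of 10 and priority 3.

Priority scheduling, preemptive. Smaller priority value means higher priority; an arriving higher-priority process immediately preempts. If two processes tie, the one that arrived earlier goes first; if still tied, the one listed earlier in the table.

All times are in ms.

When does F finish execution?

Gantt: | A 0-4 | B 4-8 | C 8-9 | E 9-14 | D 14-22 | F 22-32 | C 32-42 | A 42-46 |
Completion: A=46  B=8  C=42  D=22  E=14  F=32
Turnaround (C−A): A=46  B=4  C=36  D=13  E=5  F=22

32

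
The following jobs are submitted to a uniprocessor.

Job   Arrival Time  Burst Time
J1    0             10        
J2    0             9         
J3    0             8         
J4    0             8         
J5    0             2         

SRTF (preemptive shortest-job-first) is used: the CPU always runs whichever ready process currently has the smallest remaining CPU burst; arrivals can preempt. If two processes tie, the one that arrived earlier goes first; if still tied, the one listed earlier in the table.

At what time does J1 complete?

Timeline: | J5 0-2 | J3 2-10 | J4 10-18 | J2 18-27 | J1 27-37 |
Completion: J1=37  J2=27  J3=10  J4=18  J5=2

37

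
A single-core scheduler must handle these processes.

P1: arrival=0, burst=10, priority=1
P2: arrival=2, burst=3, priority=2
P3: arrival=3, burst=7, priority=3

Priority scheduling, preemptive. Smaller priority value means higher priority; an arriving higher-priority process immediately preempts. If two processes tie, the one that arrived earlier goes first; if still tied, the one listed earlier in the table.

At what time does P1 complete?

Schedule: | P1 0-10 | P2 10-13 | P3 13-20 |
Completion: P1=10  P2=13  P3=20
Turnaround (C−A): P1=10  P2=11  P3=17

10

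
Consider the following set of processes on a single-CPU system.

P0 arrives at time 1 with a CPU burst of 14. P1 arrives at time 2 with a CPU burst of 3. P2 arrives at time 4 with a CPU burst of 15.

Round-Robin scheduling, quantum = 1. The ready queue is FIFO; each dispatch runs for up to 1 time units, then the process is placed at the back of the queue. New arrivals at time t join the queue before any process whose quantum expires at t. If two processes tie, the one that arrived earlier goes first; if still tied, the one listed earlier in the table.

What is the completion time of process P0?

Timeline: | idle 0-1 | P0 1-2 | P1 2-3 | P0 3-4 | P1 4-5 | P2 5-6 | P0 6-7 | P1 7-8 | P2 8-9 | P0 9-10 | P2 10-11 | P0 11-12 | P2 12-13 | P0 13-14 | P2 14-15 | P0 15-16 | P2 16-17 | P0 17-18 | P2 18-19 | P0 19-20 | P2 20-21 | P0 21-22 | P2 22-23 | P0 23-24 | P2 24-25 | P0 25-26 | P2 26-27 | P0 27-28 | P2 28-29 | P0 29-30 | P2 30-33 |
Completion: P0=30  P1=8  P2=33
Turnaround (C−A): P0=29  P1=6  P2=29

30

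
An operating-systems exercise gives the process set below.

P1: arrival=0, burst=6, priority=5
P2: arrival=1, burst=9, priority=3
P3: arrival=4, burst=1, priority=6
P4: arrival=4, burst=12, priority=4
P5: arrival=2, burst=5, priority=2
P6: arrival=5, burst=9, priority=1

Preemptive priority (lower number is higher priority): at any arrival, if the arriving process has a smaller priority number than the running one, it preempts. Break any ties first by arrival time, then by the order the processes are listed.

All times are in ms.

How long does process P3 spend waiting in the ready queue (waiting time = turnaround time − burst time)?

Schedule: | P1 0-1 | P2 1-2 | P5 2-5 | P6 5-14 | P5 14-16 | P2 16-24 | P4 24-36 | P1 36-41 | P3 41-42 |
Completion: P1=41  P2=24  P3=42  P4=36  P5=16  P6=14
Turnaround (C−A): P1=41  P2=23  P3=38  P4=32  P5=14  P6=9
Waiting(P3) = turnaround − burst = 38 − 1 = 37

37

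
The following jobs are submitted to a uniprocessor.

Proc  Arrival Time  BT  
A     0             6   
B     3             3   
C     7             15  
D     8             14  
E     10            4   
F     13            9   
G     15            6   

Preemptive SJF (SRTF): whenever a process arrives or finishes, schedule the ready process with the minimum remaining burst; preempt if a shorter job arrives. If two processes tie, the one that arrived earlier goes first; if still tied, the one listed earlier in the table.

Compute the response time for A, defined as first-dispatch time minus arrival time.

Schedule: | A 0-6 | B 6-9 | D 9-10 | E 10-14 | F 14-15 | G 15-21 | F 21-29 | D 29-42 | C 42-57 |
Completion: A=6  B=9  C=57  D=42  E=14  F=29  G=21
Response(A) = first start − arrival = 0 − 0 = 0

0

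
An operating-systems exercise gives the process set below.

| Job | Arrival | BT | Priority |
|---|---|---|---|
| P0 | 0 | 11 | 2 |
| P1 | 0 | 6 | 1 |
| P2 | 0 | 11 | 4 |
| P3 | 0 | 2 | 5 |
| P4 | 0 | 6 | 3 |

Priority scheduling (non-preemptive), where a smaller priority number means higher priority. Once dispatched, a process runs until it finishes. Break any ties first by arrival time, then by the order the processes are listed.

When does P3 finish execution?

Gantt: | P1 0-6 | P0 6-17 | P4 17-23 | P2 23-34 | P3 34-36 |
Completion: P0=17  P1=6  P2=34  P3=36  P4=23
Turnaround (C−A): P0=17  P1=6  P2=34  P3=36  P4=23

36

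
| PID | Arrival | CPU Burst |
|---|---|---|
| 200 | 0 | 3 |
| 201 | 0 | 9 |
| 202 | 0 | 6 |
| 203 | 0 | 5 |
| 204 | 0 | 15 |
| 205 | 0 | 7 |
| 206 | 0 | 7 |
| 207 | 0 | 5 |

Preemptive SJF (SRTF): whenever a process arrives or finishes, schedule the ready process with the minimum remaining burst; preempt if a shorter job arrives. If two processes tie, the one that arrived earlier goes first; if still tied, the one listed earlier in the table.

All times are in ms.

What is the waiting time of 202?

Gantt: | 200 0-3 | 203 3-8 | 207 8-13 | 202 13-19 | 205 19-26 | 206 26-33 | 201 33-42 | 204 42-57 |
Completion: 200=3  201=42  202=19  203=8  204=57  205=26  206=33  207=13
Turnaround (C−A): 200=3  201=42  202=19  203=8  204=57  205=26  206=33  207=13
Waiting(202) = turnaround − burst = 19 − 6 = 13

13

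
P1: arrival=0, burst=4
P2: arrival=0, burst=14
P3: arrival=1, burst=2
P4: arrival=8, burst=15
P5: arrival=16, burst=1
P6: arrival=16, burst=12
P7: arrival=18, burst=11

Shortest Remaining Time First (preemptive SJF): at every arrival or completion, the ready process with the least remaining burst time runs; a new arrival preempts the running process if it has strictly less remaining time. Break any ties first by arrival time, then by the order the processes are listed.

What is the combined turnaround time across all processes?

123

Gantt: | P1 0-1 | P3 1-3 | P1 3-6 | P2 6-16 | P5 16-17 | P2 17-21 | P7 21-32 | P6 32-44 | P4 44-59 |
Completion: P1=6  P2=21  P3=3  P4=59  P5=17  P6=44  P7=32
Turnaround (C−A): P1=6  P2=21  P3=2  P4=51  P5=1  P6=28  P7=14
Turnaround = completion − arrival: P1=6, P2=21, P3=2, P4=51, P5=1, P6=28, P7=14
Total turnaround = 6 + 21 + 2 + 51 + 1 + 28 + 14 = 123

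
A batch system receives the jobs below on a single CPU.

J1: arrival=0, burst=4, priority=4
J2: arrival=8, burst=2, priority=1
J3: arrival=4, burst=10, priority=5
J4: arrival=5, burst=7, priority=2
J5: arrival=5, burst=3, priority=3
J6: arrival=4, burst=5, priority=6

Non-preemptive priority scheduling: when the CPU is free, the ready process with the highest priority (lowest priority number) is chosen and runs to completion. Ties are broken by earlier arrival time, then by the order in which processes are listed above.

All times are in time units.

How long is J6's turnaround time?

27

Timeline: | J1 0-4 | J3 4-14 | J2 14-16 | J4 16-23 | J5 23-26 | J6 26-31 |
Completion: J1=4  J2=16  J3=14  J4=23  J5=26  J6=31
Turnaround (C−A): J1=4  J2=8  J3=10  J4=18  J5=21  J6=27
Turnaround(J6) = completion − arrival = 31 − 4 = 27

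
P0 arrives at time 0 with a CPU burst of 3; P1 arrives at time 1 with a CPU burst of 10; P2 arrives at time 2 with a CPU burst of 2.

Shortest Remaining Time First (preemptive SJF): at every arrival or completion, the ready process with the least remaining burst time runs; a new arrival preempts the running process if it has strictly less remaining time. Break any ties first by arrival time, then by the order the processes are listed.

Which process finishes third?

Gantt: | P0 0-3 | P2 3-5 | P1 5-15 |
Completion: P0=3  P1=15  P2=5
Turnaround (C−A): P0=3  P1=14  P2=3
Finish order: P0 → P2 → P1

P1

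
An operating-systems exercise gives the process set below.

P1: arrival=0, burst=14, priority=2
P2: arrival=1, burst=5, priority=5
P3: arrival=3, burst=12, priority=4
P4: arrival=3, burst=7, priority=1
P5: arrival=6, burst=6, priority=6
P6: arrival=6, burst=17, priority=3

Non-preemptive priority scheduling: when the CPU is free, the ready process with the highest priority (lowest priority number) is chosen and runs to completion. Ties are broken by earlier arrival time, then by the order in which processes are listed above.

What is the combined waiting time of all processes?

Schedule: | P1 0-14 | P4 14-21 | P6 21-38 | P3 38-50 | P2 50-55 | P5 55-61 |
Completion: P1=14  P2=55  P3=50  P4=21  P5=61  P6=38
Waiting = turnaround − burst: P1=0, P2=49, P3=35, P4=11, P5=49, P6=15
Total waiting = 0 + 49 + 35 + 11 + 49 + 15 = 159

159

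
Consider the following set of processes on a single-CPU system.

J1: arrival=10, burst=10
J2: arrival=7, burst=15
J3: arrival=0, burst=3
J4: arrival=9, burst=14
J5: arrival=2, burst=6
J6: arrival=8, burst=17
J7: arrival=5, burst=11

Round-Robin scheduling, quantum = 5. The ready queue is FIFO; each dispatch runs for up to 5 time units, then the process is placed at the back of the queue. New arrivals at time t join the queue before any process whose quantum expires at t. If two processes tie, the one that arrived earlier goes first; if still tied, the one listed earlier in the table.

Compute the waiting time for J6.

51

Timeline: | J3 0-3 | J5 3-8 | J7 8-13 | J2 13-18 | J6 18-23 | J5 23-24 | J4 24-29 | J1 29-34 | J7 34-39 | J2 39-44 | J6 44-49 | J4 49-54 | J1 54-59 | J7 59-60 | J2 60-65 | J6 65-70 | J4 70-74 | J6 74-76 |
Completion: J1=59  J2=65  J3=3  J4=74  J5=24  J6=76  J7=60
Waiting(J6) = turnaround − burst = 68 − 17 = 51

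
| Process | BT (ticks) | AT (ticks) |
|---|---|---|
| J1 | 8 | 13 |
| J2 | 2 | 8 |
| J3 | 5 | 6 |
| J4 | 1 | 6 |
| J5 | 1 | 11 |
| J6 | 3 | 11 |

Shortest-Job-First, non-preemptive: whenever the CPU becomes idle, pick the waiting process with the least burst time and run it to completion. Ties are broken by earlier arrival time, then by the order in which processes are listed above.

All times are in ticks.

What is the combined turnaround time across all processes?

36

Schedule: | idle 0-6 | J4 6-7 | J3 7-12 | J5 12-13 | J2 13-15 | J6 15-18 | J1 18-26 |
Completion: J1=26  J2=15  J3=12  J4=7  J5=13  J6=18
Turnaround (C−A): J1=13  J2=7  J3=6  J4=1  J5=2  J6=7
Turnaround = completion − arrival: J1=13, J2=7, J3=6, J4=1, J5=2, J6=7
Total turnaround = 13 + 7 + 6 + 1 + 2 + 7 = 36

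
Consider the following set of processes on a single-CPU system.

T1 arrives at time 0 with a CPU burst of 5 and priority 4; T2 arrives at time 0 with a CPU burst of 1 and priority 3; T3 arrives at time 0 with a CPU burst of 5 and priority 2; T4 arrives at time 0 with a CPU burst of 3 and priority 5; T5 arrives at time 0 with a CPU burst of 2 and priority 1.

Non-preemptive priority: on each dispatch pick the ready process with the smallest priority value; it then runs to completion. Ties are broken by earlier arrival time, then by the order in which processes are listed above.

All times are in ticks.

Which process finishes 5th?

T4

Gantt: | T5 0-2 | T3 2-7 | T2 7-8 | T1 8-13 | T4 13-16 |
Completion: T1=13  T2=8  T3=7  T4=16  T5=2
Turnaround (C−A): T1=13  T2=8  T3=7  T4=16  T5=2
Finish order: T5 → T3 → T2 → T1 → T4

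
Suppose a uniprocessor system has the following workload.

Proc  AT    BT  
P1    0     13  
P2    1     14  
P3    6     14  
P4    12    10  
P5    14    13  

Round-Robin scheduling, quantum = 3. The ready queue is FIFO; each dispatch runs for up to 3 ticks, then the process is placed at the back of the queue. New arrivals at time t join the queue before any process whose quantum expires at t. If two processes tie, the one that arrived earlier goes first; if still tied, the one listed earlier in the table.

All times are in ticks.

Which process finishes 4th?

P3

Gantt: | P1 0-3 | P2 3-6 | P1 6-9 | P3 9-12 | P2 12-15 | P1 15-18 | P4 18-21 | P3 21-24 | P5 24-27 | P2 27-30 | P1 30-33 | P4 33-36 | P3 36-39 | P5 39-42 | P2 42-45 | P1 45-46 | P4 46-49 | P3 49-52 | P5 52-55 | P2 55-57 | P4 57-58 | P3 58-60 | P5 60-64 |
Completion: P1=46  P2=57  P3=60  P4=58  P5=64
Turnaround (C−A): P1=46  P2=56  P3=54  P4=46  P5=50
Finish order: P1 → P2 → P4 → P3 → P5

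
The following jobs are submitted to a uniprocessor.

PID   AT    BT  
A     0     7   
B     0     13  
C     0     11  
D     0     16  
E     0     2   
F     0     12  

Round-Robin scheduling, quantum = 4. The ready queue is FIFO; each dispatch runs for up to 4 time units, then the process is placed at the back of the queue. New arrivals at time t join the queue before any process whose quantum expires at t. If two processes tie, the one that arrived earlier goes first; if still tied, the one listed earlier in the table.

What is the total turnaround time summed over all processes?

265

Timeline: | A 0-4 | B 4-8 | C 8-12 | D 12-16 | E 16-18 | F 18-22 | A 22-25 | B 25-29 | C 29-33 | D 33-37 | F 37-41 | B 41-45 | C 45-48 | D 48-52 | F 52-56 | B 56-57 | D 57-61 |
Completion: A=25  B=57  C=48  D=61  E=18  F=56
Turnaround = completion − arrival: A=25, B=57, C=48, D=61, E=18, F=56
Total turnaround = 25 + 57 + 48 + 61 + 18 + 56 = 265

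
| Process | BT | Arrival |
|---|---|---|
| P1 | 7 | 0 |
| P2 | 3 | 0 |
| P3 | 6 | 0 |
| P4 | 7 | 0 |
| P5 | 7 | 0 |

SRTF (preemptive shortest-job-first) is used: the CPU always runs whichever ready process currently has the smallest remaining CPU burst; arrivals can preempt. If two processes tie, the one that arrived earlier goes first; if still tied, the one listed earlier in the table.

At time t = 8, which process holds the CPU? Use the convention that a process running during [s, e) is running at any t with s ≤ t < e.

P3

Schedule: | P2 0-3 | P3 3-9 | P1 9-16 | P4 16-23 | P5 23-30 |
Completion: P1=16  P2=3  P3=9  P4=23  P5=30
Turnaround (C−A): P1=16  P2=3  P3=9  P4=23  P5=30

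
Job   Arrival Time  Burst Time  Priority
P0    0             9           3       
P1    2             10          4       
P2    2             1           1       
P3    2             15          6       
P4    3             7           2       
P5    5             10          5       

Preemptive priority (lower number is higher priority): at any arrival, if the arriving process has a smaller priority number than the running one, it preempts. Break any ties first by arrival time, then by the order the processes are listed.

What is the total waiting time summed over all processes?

80

Schedule: | P0 0-2 | P2 2-3 | P4 3-10 | P0 10-17 | P1 17-27 | P5 27-37 | P3 37-52 |
Completion: P0=17  P1=27  P2=3  P3=52  P4=10  P5=37
Turnaround (C−A): P0=17  P1=25  P2=1  P3=50  P4=7  P5=32
Waiting = turnaround − burst: P0=8, P1=15, P2=0, P3=35, P4=0, P5=22
Total waiting = 8 + 15 + 0 + 35 + 0 + 22 = 80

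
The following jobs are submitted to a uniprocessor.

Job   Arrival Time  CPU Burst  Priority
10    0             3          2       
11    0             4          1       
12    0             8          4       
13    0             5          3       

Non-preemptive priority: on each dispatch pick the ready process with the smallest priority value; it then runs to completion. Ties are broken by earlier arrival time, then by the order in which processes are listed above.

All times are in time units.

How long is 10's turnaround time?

7

Schedule: | 11 0-4 | 10 4-7 | 13 7-12 | 12 12-20 |
Completion: 10=7  11=4  12=20  13=12
Turnaround(10) = completion − arrival = 7 − 0 = 7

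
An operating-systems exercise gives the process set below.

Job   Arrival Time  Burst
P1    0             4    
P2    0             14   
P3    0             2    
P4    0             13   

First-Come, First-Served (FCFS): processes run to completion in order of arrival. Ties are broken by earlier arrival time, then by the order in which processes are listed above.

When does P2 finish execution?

Gantt: | P1 0-4 | P2 4-18 | P3 18-20 | P4 20-33 |
Completion: P1=4  P2=18  P3=20  P4=33

18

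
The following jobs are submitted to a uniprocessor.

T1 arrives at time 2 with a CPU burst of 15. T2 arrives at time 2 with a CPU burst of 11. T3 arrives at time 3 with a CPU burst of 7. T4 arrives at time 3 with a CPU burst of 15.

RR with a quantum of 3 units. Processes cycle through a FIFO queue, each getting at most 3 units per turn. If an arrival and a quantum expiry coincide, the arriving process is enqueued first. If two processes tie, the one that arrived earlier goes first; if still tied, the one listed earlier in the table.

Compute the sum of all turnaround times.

Gantt: | idle 0-2 | T1 2-5 | T2 5-8 | T3 8-11 | T4 11-14 | T1 14-17 | T2 17-20 | T3 20-23 | T4 23-26 | T1 26-29 | T2 29-32 | T3 32-33 | T4 33-36 | T1 36-39 | T2 39-41 | T4 41-44 | T1 44-47 | T4 47-50 |
Completion: T1=47  T2=41  T3=33  T4=50
Turnaround (C−A): T1=45  T2=39  T3=30  T4=47
Turnaround = completion − arrival: T1=45, T2=39, T3=30, T4=47
Total turnaround = 45 + 39 + 30 + 47 = 161

161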